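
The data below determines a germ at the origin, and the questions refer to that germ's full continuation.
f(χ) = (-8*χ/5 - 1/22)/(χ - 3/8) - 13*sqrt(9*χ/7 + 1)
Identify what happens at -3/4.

Denominator factors: χ - 3/8 = -9/8 at χ = -3/4 — none vanishes.
Branch term sqrt(1 - χ/(-7/9)): argument at -3/4 is 1/28, nonzero, so -3/4 is not its branch point (a point on a principal cut is still regular for the continued germ).
So the germ continues analytically to -3/4.

The point is a regular point.


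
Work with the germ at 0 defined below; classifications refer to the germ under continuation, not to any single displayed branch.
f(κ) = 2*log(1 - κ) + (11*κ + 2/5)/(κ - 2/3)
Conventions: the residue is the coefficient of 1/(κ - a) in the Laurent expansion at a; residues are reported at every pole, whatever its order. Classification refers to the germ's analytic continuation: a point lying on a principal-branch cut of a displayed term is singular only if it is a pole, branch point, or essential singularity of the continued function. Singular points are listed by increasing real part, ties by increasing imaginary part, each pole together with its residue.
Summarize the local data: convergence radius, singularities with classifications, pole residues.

Radius of convergence at 0: 2/3.
At 2/3: a pole of order 1; residue 116/15.
At 1: a logarithmic branch point.

Denominator factor (κ - 2/3): pole of order 1 at 2/3, modulus 2/3.
Branch term (2)*log(1 - κ/(1)): its argument vanishes at κ = 1, a logarithmic branch point, modulus 1.
The radius of convergence is the smallest modulus among the singular points: 2/3.
The branch term is analytic at 2/3 and contributes nothing to the residue; only the rational part matters.
At the order-1 pole 2/3 set g(κ) = (κ - (2/3))*(rational part) = 11*κ + 2/5.
Simple pole: residue = g(a) at a = 2/3, which is 116/15.
List the singular points by increasing real part (a conjugate pair: the negative imaginary part first).


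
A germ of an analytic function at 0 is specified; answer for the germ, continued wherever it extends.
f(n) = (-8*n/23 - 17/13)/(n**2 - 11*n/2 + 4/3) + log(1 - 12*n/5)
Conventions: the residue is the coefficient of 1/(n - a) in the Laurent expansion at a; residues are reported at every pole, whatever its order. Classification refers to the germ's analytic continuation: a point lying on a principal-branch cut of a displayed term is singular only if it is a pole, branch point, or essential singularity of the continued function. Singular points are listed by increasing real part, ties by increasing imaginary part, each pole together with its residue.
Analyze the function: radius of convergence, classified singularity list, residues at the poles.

Radius of convergence at 0: 11/4 - (1/12)*sqrt(897).
At 11/4 - (1/12)*sqrt(897): a pole of order 1; residue -4/23 + (1354/89401)*sqrt(897).
At 5/12: a logarithmic branch point.
At 11/4 + (1/12)*sqrt(897): a pole of order 1; residue -4/23 - (1354/89401)*sqrt(897).

Denominator factor (n**2 - 11*n/2 + 4/3): discriminant 299/12, real irrational roots 11/4 + (1/12)*sqrt(897) and 11/4 - (1/12)*sqrt(897); poles of order 1, moduli 11/4 + (1/12)*sqrt(897) and 11/4 - (1/12)*sqrt(897).
Branch term (1)*log(1 - n/(5/12)): its argument vanishes at n = 5/12, a logarithmic branch point, modulus 5/12.
The radius of convergence is the smallest modulus among the singular points: 11/4 - (1/12)*sqrt(897).
The branch term is analytic at 11/4 - (1/12)*sqrt(897) and contributes nothing to the residue; only the rational part matters.
The factor n**2 - 11*n/2 + 4/3 splits as (n - a)(n - a') with a = 11/4 - (1/12)*sqrt(897), a' = 11/4 + (1/12)*sqrt(897). At the order-1 pole a set g(n) = (n - a)*(rational part) = [-8*n/23 - 17/13] / (n - a').
Simple pole: residue = g(a) at a = 11/4 - (1/12)*sqrt(897), which is -4/23 + (1354/89401)*sqrt(897).
The branch term is analytic at 11/4 + (1/12)*sqrt(897) and contributes nothing to the residue; only the rational part matters.
The factor n**2 - 11*n/2 + 4/3 splits as (n - a)(n - a') with a = 11/4 + (1/12)*sqrt(897), a' = 11/4 - (1/12)*sqrt(897). At the order-1 pole a set g(n) = (n - a)*(rational part) = [-8*n/23 - 17/13] / (n - a').
Simple pole: residue = g(a) at a = 11/4 + (1/12)*sqrt(897), which is -4/23 - (1354/89401)*sqrt(897).
List the singular points by increasing real part (a conjugate pair: the negative imaginary part first).


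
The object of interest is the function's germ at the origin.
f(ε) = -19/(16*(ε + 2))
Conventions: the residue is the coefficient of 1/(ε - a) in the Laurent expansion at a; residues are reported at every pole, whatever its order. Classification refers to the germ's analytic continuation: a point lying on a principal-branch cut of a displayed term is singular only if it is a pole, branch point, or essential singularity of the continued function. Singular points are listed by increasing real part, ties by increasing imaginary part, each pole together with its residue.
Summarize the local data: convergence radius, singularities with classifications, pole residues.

Radius of convergence at 0: 2.
At -2: a pole of order 1; residue -19/16.

Denominator factor (ε + 2): pole of order 1 at -2, modulus 2.
The radius of convergence is the smallest modulus among the singular points: 2.
At the order-1 pole -2 set g(ε) = (ε - (-2))*f(ε) = -19/16.
Simple pole: residue = g(a) at a = -2, which is -19/16.


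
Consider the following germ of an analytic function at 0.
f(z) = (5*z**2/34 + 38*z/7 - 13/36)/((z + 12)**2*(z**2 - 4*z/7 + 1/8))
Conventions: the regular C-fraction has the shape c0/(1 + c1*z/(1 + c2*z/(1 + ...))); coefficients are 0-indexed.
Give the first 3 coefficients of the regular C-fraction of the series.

The regular C-fraction coefficients are [-13/648, 829/78, -484862255/30779112].

Taylor coefficients (expand at 0): a_0 = -13/648, a_1 = 829/3888, a_2 = 449389/411264.
c0 = a_0 = -13/648. Peel one level at a time: if S = 1 + c*z/S' with S'(0) = 1, then c is the z-coefficient of S and S' = c*z/(S - 1).
S_1 = c0/f = 1 + (829/78)*z + (484862255/2895984)*z^2 + ...; c1 = 829/78.
S_2 = c1*z/(S_1 - 1) = 1 + (-484862255/30779112)*z + ...; c2 = -484862255/30779112.


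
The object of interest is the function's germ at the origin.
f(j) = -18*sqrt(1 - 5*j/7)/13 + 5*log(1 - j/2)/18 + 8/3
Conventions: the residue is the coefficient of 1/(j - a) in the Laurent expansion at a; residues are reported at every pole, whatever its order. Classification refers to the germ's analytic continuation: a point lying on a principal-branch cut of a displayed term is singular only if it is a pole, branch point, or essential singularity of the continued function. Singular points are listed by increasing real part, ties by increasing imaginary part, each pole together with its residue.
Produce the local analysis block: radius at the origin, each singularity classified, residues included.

Branch term (5/18)*log(1 - j/(2)): its argument vanishes at j = 2, a logarithmic branch point, modulus 2.
Branch term (-18/13)*sqrt(1 - j/(7/5)): its argument vanishes at j = 7/5, a square-root branch point, modulus 7/5.
The radius of convergence is the smallest modulus among the singular points: 7/5.
List the singular points by increasing real part (a conjugate pair: the negative imaginary part first).

Radius of convergence at 0: 7/5.
At 7/5: an algebraic (square-root) branch point.
At 2: a logarithmic branch point.


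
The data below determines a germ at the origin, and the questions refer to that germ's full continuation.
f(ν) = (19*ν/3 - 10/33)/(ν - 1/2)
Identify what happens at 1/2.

The point is a pole of order 1.

The denominator factor ν - 1/2 vanishes at 1/2 and appears to the power 1; the numerator there equals 63/22, nonzero, and no other factor vanishes.
Hence a pole whose order is the multiplicity, 1.


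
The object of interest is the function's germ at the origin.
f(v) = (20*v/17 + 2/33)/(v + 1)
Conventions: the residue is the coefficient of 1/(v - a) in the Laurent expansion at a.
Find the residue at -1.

The residue is -626/561.

At the order-1 pole -1 set g(v) = (v - (-1))*f(v) = 20*v/17 + 2/33.
Simple pole: residue = g(a) at a = -1, which is -626/561.


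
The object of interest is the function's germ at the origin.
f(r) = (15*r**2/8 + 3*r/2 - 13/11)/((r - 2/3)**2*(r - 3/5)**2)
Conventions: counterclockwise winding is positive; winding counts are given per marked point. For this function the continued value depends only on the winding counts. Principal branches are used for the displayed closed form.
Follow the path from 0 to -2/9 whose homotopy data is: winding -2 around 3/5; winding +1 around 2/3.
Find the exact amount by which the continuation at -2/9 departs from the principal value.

The function is rational, hence single-valued: continuing it around any pole returns the same value, so the difference is 0.

Continued minus principal equals 0.


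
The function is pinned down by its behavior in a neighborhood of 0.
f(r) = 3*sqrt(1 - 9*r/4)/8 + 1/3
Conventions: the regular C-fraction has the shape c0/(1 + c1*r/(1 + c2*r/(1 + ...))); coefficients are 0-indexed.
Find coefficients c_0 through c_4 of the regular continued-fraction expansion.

Taylor coefficients (expand at 0): a_0 = 17/24, a_1 = -27/64, a_2 = -243/1024, a_3 = -2187/8192, a_4 = -98415/262144.
c0 = a_0 = 17/24. Peel one level at a time: if S = 1 + c*r/S' with S'(0) = 1, then c is the r-coefficient of S and S' = c*r/(S - 1).
S_1 = c0/f = 1 + (81/136)*r + (25515/36992)*r^2 + ...; c1 = 81/136.
S_2 = c1*r/(S_1 - 1) = 1 + (-315/272)*r + (-81/256)*r^2 + ...; c2 = -315/272.
S_3 = c2*r/(S_2 - 1) = 1 + (-153/560)*r + (-72981/313600)*r^2 + ...; c3 = -153/560.
S_4 = c3*r/(S_3 - 1) = 1 + (-477/560)*r + ...; c4 = -477/560.

The regular C-fraction coefficients are [17/24, 81/136, -315/272, -153/560, -477/560].


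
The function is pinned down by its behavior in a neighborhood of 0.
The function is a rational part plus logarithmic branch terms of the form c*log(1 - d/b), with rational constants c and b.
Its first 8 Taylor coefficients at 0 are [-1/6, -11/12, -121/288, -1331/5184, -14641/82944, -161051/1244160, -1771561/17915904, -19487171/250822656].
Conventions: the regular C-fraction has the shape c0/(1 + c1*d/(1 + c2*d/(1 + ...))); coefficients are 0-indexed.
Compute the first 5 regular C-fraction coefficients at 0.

Taylor coefficients (read off): a_0 = -1/6, a_1 = -11/12, a_2 = -121/288, a_3 = -1331/5184, a_4 = -14641/82944.
c0 = a_0 = -1/6. Peel one level at a time: if S = 1 + c*d/S' with S'(0) = 1, then c is the d-coefficient of S and S' = c*d/(S - 1).
S_1 = c0/f = 1 + (-11/2)*d + (1331/48)*d^2 + ...; c1 = -11/2.
S_2 = c1*d/(S_1 - 1) = 1 + (121/24)*d + (-121/1728)*d^2 + ...; c2 = 121/24.
S_3 = c2*d/(S_2 - 1) = 1 + (1/72)*d + (17/2592)*d^2 + ...; c3 = 1/72.
S_4 = c3*d/(S_3 - 1) = 1 + (-17/36)*d + ...; c4 = -17/36.

The regular C-fraction coefficients are [-1/6, -11/2, 121/24, 1/72, -17/36].


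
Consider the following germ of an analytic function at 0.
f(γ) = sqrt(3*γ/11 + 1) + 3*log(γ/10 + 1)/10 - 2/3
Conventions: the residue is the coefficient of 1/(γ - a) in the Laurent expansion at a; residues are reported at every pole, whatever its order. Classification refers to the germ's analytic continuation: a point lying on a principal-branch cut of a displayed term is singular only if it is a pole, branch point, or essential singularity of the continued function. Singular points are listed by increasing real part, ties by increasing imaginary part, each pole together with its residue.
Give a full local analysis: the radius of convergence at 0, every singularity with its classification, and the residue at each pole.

Branch term (1)*sqrt(1 - γ/(-11/3)): its argument vanishes at γ = -11/3, a square-root branch point, modulus 11/3.
Branch term (3/10)*log(1 - γ/(-10)): its argument vanishes at γ = -10, a logarithmic branch point, modulus 10.
The radius of convergence is the smallest modulus among the singular points: 11/3.
List the singular points by increasing real part (a conjugate pair: the negative imaginary part first).

Radius of convergence at 0: 11/3.
At -10: a logarithmic branch point.
At -11/3: an algebraic (square-root) branch point.


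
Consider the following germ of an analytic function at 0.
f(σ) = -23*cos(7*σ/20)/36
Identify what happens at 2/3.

There is no denominator, hence no pole anywhere.
The factor cos(7*σ/20) is entire.
So the germ continues analytically to 2/3.

The point is a regular point.


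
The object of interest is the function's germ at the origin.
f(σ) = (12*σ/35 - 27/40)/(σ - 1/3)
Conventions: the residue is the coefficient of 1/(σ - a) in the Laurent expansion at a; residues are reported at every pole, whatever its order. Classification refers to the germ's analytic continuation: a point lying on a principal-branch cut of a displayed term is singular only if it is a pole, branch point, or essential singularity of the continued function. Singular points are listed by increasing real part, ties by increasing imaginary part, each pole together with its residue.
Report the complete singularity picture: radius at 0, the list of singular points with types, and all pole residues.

Denominator factor (σ - 1/3): pole of order 1 at 1/3, modulus 1/3.
The radius of convergence is the smallest modulus among the singular points: 1/3.
At the order-1 pole 1/3 set g(σ) = (σ - (1/3))*f(σ) = 12*σ/35 - 27/40.
Simple pole: residue = g(a) at a = 1/3, which is -157/280.

Radius of convergence at 0: 1/3.
At 1/3: a pole of order 1; residue -157/280.


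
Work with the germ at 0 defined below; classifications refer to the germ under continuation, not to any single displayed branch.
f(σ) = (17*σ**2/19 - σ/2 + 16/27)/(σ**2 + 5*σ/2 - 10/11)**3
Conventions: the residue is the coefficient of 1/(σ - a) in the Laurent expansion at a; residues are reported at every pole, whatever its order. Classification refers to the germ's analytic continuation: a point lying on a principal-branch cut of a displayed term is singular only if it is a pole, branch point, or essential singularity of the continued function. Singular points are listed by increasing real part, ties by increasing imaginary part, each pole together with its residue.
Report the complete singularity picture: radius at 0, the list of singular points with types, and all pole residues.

Denominator factor (σ**2 + 5*σ/2 - 10/11)^3: discriminant 435/44, real irrational roots -5/4 + (1/44)*sqrt(4785) and -5/4 - (1/44)*sqrt(4785); poles of order 3, moduli -5/4 + (1/44)*sqrt(4785) and 5/4 + (1/44)*sqrt(4785).
The radius of convergence is the smallest modulus among the singular points: -5/4 + (1/44)*sqrt(4785).
The factor σ**2 + 5*σ/2 - 10/11 splits as (σ - a)(σ - a') with a = -5/4 - (1/44)*sqrt(4785), a' = -5/4 + (1/44)*sqrt(4785). At the order-3 pole a set g(σ) = (σ - a)^3*f(σ) = [17*σ**2/19 - σ/2 + 16/27] / (σ - a')^3.
Order-3 pole: residue = g''(a)/2; g''(-5/4 - (1/44)*sqrt(4785)) = -(14925152/14075501625)*sqrt(4785), so the residue is -(7462576/14075501625)*sqrt(4785).
The factor σ**2 + 5*σ/2 - 10/11 splits as (σ - a)(σ - a') with a = -5/4 + (1/44)*sqrt(4785), a' = -5/4 - (1/44)*sqrt(4785). At the order-3 pole a set g(σ) = (σ - a)^3*f(σ) = [17*σ**2/19 - σ/2 + 16/27] / (σ - a')^3.
Order-3 pole: residue = g''(a)/2; g''(-5/4 + (1/44)*sqrt(4785)) = (14925152/14075501625)*sqrt(4785), so the residue is (7462576/14075501625)*sqrt(4785).
List the singular points by increasing real part (a conjugate pair: the negative imaginary part first).

Radius of convergence at 0: -5/4 + (1/44)*sqrt(4785).
At -5/4 - (1/44)*sqrt(4785): a pole of order 3; residue -(7462576/14075501625)*sqrt(4785).
At -5/4 + (1/44)*sqrt(4785): a pole of order 3; residue (7462576/14075501625)*sqrt(4785).


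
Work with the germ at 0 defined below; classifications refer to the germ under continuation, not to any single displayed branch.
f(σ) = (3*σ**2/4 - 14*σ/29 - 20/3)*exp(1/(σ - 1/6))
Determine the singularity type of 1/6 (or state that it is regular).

The point is an essential singularity.

The exponent 1/(σ - (1/6)) has a pole at 1/6, so exp(1/(σ - (1/6))) takes every nonzero value near it: an essential singularity (not a pole of any order).


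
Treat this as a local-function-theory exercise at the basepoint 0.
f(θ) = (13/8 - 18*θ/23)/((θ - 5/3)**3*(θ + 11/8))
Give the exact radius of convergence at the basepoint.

The radius of convergence is 11/8.

Denominator factor (θ - 5/3)^3: pole of order 3 at 5/3, modulus 5/3.
Denominator factor (θ + 11/8): pole of order 1 at -11/8, modulus 11/8.
The radius of convergence is the smallest modulus among the singular points: 11/8.


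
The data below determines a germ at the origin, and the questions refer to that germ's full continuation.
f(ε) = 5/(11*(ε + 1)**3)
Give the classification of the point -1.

The denominator factor ε + 1 vanishes at -1 and appears to the power 3; the numerator there equals 5/11, nonzero, and no other factor vanishes.
Hence a pole whose order is the multiplicity, 3.

The point is a pole of order 3.


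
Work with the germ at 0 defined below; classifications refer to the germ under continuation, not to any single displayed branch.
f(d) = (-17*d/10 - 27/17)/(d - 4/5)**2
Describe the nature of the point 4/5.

The point is a pole of order 2.

The denominator factor d - 4/5 vanishes at 4/5 and appears to the power 2; the numerator there equals -1253/425, nonzero, and no other factor vanishes.
Hence a pole whose order is the multiplicity, 2.


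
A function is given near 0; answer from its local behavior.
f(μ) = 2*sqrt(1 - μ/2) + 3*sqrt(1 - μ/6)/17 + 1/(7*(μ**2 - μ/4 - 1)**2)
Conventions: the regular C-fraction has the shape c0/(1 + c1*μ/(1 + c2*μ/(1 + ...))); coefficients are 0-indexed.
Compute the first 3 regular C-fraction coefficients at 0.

Taylor coefficients (expand at 0): a_0 = 276/119, a_1 = -279/476, a_2 = 407/1632.
c0 = a_0 = 276/119. Peel one level at a time: if S = 1 + c*μ/S' with S'(0) = 1, then c is the μ-coefficient of S and S' = c*μ/(S - 1).
S_1 = c0/f = 1 + (93/368)*μ + (-53213/1218816)*μ^2 + ...; c1 = 93/368.
S_2 = c1*μ/(S_1 - 1) = 1 + (53213/308016)*μ + ...; c2 = 53213/308016.

The regular C-fraction coefficients are [276/119, 93/368, 53213/308016].


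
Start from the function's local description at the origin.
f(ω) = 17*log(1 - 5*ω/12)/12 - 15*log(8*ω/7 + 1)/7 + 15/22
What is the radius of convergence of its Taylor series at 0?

The radius of convergence is 7/8.

Branch term (17/12)*log(1 - ω/(12/5)): its argument vanishes at ω = 12/5, a logarithmic branch point, modulus 12/5.
Branch term (-15/7)*log(1 - ω/(-7/8)): its argument vanishes at ω = -7/8, a logarithmic branch point, modulus 7/8.
The radius of convergence is the smallest modulus among the singular points: 7/8.


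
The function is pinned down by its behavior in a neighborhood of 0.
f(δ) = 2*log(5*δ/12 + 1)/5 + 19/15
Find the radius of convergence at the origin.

The radius of convergence is 12/5.

Branch term (2/5)*log(1 - δ/(-12/5)): its argument vanishes at δ = -12/5, a logarithmic branch point, modulus 12/5.
The radius of convergence is the smallest modulus among the singular points: 12/5.


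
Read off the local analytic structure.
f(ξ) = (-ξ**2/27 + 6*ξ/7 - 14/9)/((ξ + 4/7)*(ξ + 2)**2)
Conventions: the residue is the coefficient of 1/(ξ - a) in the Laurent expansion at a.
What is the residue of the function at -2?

The residue is 437/450.

At the order-2 pole -2 set g(ξ) = (ξ - (-2))^2*f(ξ) = (-ξ**2/27 + 6*ξ/7 - 14/9)/(ξ + 4/7).
Order-2 pole: residue = g'(a); g'(-2) = 437/450, so the residue is 437/450.


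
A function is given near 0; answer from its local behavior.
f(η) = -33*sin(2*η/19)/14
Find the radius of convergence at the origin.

The radius of convergence is infinite.

The factor -sin(2*η/19) is entire and contributes no finite singular point.
The polynomial part has no poles.
No finite singular points: the Taylor series at 0 converges everywhere.


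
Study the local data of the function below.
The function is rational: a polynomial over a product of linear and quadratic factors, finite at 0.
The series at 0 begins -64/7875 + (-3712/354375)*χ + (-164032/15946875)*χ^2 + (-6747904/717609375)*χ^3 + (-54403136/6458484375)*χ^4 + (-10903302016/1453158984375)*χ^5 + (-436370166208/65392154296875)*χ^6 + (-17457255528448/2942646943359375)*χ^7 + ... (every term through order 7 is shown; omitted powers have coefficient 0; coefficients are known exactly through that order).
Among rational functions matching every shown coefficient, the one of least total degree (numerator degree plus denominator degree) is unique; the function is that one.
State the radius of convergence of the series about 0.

The radius of convergence is 9/8.

No rational of total degree below 3 reproduces all 8 coefficients; solving the [0/3] Pade equations on them gives f(χ) = 8/(35*(χ - 5)**2*(χ - 9/8)), whose expansion matches every shown term.
Denominator factor (χ - 9/8): pole of order 1 at 9/8, modulus 9/8.
Denominator factor (χ - 5)^2: pole of order 2 at 5, modulus 5.
The radius of convergence is the smallest modulus among the singular points: 9/8.


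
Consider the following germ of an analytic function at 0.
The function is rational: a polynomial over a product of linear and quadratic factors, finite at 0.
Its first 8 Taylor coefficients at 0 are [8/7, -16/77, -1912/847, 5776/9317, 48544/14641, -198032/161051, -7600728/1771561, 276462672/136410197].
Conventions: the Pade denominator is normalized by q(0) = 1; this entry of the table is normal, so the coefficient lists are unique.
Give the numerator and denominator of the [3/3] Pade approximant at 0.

The Pade approximant has numerator coefficients [8/7, -10516/2527, -968/2527, 5324/2527]; denominator coefficients [1, -27475/7942, 44163/43681, -21238/3971].

Taylor coefficients needed (read off): a_0 = 8/7, a_1 = -16/77, a_2 = -1912/847, a_3 = 5776/9317, a_4 = 48544/14641, a_5 = -198032/161051, a_6 = -7600728/1771561.
Write the denominator as Q(ν) = 1 + q1*ν + q2*ν^2 + q3*ν^3. Requiring Q*f - P = O(ν^7) with deg P <= 3 kills the coefficients of ν^4..ν^6 in Q*f:
  ν^4: a_4 + q1*a_3 + q2*a_2 + q3*a_1 = 0, i.e. 48544/14641 + (5776/9317)*q1 + (-1912/847)*q2 + (-16/77)*q3 = 0.
  ν^5: a_5 + q1*a_4 + q2*a_3 + q3*a_2 = 0, i.e. -198032/161051 + (48544/14641)*q1 + (5776/9317)*q2 + (-1912/847)*q3 = 0.
  ν^6: a_6 + q1*a_5 + q2*a_4 + q3*a_3 = 0, i.e. -7600728/1771561 + (-198032/161051)*q1 + (48544/14641)*q2 + (5776/9317)*q3 = 0.
Solving this linear system: q1 = -27475/7942, q2 = 44163/43681, q3 = -21238/3971.
The numerator is Q*f truncated at degree 3: P0 = a_0 = 8/7; P1 = a_1 + q1*a_0 = -10516/2527; P2 = a_2 + q1*a_1 + q2*a_0 = -968/2527; P3 = a_3 + q1*a_2 + q2*a_1 + q3*a_0 = 5324/2527.


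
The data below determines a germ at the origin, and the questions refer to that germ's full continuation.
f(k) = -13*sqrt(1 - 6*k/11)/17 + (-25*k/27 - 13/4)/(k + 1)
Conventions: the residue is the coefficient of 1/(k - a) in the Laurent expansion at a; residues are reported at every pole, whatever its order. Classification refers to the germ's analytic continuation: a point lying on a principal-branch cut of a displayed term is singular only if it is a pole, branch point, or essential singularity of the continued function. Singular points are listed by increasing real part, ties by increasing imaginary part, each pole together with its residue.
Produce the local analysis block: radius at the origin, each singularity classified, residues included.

Denominator factor (k + 1): pole of order 1 at -1, modulus 1.
Branch term (-13/17)*sqrt(1 - k/(11/6)): its argument vanishes at k = 11/6, a square-root branch point, modulus 11/6.
The radius of convergence is the smallest modulus among the singular points: 1.
The branch term is analytic at -1 and contributes nothing to the residue; only the rational part matters.
At the order-1 pole -1 set g(k) = (k - (-1))*(rational part) = -25*k/27 - 13/4.
Simple pole: residue = g(a) at a = -1, which is -251/108.
List the singular points by increasing real part (a conjugate pair: the negative imaginary part first).

Radius of convergence at 0: 1.
At -1: a pole of order 1; residue -251/108.
At 11/6: an algebraic (square-root) branch point.


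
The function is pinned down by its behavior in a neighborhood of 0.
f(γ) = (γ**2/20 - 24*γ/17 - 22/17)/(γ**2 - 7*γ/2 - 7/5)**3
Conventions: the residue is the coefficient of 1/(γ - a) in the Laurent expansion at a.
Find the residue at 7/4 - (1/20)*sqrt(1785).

The residue is (100258/257829327)*sqrt(1785).

The factor γ**2 - 7*γ/2 - 7/5 splits as (γ - a)(γ - a') with a = 7/4 - (1/20)*sqrt(1785), a' = 7/4 + (1/20)*sqrt(1785). At the order-3 pole a set g(γ) = (γ - a)^3*f(γ) = [γ**2/20 - 24*γ/17 - 22/17] / (γ - a')^3.
Order-3 pole: residue = g''(a)/2; g''(7/4 - (1/20)*sqrt(1785)) = (200516/257829327)*sqrt(1785), so the residue is (100258/257829327)*sqrt(1785).


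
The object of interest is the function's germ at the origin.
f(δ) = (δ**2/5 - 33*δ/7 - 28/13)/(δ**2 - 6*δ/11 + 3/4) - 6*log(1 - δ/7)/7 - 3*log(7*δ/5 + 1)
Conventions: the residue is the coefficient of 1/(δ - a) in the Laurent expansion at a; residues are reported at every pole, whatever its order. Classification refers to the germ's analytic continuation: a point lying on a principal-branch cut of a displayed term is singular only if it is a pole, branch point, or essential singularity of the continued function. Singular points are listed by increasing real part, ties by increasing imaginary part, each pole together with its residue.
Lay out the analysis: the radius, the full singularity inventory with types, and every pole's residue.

Denominator factor (δ**2 - 6*δ/11 + 3/4): discriminant -327/121, complex-conjugate roots (3/11) + ((1/22)*sqrt(327))*i and (3/11) - ((1/22)*sqrt(327))*i; poles of order 1, moduli (1/2)*sqrt(3) and (1/2)*sqrt(3).
Branch term (-3)*log(1 - δ/(-5/7)): its argument vanishes at δ = -5/7, a logarithmic branch point, modulus 5/7.
Branch term (-6/7)*log(1 - δ/(7)): its argument vanishes at δ = 7, a logarithmic branch point, modulus 7.
The radius of convergence is the smallest modulus among the singular points: 5/7.
The branch terms are analytic at (3/11) - ((1/22)*sqrt(327))*i and contribute nothing to the residue; only the rational part matters.
The factor δ**2 - 6*δ/11 + 3/4 splits as (δ - a)(δ - a') with a = (3/11) - ((1/22)*sqrt(327))*i, a' = (3/11) + ((1/22)*sqrt(327))*i. At the order-1 pole a set g(δ) = (δ - a)*(rational part) = [δ**2/5 - 33*δ/7 - 28/13] / (δ - a').
Simple pole: residue = g(a) at a = (3/11) - ((1/22)*sqrt(327))*i, which is (-1773/770) - ((783941/6546540)*sqrt(327))*i.
The branch terms are analytic at (3/11) + ((1/22)*sqrt(327))*i and contribute nothing to the residue; only the rational part matters.
The factor δ**2 - 6*δ/11 + 3/4 splits as (δ - a)(δ - a') with a = (3/11) + ((1/22)*sqrt(327))*i, a' = (3/11) - ((1/22)*sqrt(327))*i. At the order-1 pole a set g(δ) = (δ - a)*(rational part) = [δ**2/5 - 33*δ/7 - 28/13] / (δ - a').
Simple pole: residue = g(a) at a = (3/11) + ((1/22)*sqrt(327))*i, which is (-1773/770) + ((783941/6546540)*sqrt(327))*i.
List the singular points by increasing real part (a conjugate pair: the negative imaginary part first).

Radius of convergence at 0: 5/7.
At -5/7: a logarithmic branch point.
At (3/11) - ((1/22)*sqrt(327))*i: a pole of order 1; residue (-1773/770) - ((783941/6546540)*sqrt(327))*i.
At (3/11) + ((1/22)*sqrt(327))*i: a pole of order 1; residue (-1773/770) + ((783941/6546540)*sqrt(327))*i.
At 7: a logarithmic branch point.


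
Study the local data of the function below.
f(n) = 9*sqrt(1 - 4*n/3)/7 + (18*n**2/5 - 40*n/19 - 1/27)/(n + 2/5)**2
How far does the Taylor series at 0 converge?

Denominator factor (n + 2/5)^2: pole of order 2 at -2/5, modulus 2/5.
Branch term (9/7)*sqrt(1 - n/(3/4)): its argument vanishes at n = 3/4, a square-root branch point, modulus 3/4.
The radius of convergence is the smallest modulus among the singular points: 2/5.

The radius of convergence is 2/5.


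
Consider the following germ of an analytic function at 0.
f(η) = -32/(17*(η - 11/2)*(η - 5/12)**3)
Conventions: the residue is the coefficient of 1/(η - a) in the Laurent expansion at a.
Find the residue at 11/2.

At the order-1 pole 11/2 set g(η) = (η - (11/2))*f(η) = -32/(17*(η - 5/12)**3).
Simple pole: residue = g(a) at a = 11/2, which is -55296/3858677.

The residue is -55296/3858677.


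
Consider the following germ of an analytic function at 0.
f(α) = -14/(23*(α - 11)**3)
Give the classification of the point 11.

The denominator factor α - 11 vanishes at 11 and appears to the power 3; the numerator there equals -14/23, nonzero, and no other factor vanishes.
Hence a pole whose order is the multiplicity, 3.

The point is a pole of order 3.


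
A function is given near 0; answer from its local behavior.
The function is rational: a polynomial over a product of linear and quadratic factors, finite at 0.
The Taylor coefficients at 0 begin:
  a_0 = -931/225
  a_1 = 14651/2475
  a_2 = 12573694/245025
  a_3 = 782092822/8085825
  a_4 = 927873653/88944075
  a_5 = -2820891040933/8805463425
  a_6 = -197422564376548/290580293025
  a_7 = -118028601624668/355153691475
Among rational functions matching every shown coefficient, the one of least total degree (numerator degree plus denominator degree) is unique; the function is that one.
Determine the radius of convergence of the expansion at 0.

No rational of total degree below 5 reproduces all 8 coefficients; solving the [1/4] Pade equations on them gives f(ψ) = (11*ψ/3 - 19/25)/(ψ**2 - 8*ψ/11 + 3/7)**2, whose expansion matches every shown term.
Denominator factor (ψ**2 - 8*ψ/11 + 3/7)^2: discriminant -1004/847, complex-conjugate roots (4/11) + ((1/77)*sqrt(1757))*i and (4/11) - ((1/77)*sqrt(1757))*i; poles of order 2, moduli (1/7)*sqrt(21) and (1/7)*sqrt(21).
The radius of convergence is the smallest modulus among the singular points: (1/7)*sqrt(21).

The radius of convergence is (1/7)*sqrt(21).


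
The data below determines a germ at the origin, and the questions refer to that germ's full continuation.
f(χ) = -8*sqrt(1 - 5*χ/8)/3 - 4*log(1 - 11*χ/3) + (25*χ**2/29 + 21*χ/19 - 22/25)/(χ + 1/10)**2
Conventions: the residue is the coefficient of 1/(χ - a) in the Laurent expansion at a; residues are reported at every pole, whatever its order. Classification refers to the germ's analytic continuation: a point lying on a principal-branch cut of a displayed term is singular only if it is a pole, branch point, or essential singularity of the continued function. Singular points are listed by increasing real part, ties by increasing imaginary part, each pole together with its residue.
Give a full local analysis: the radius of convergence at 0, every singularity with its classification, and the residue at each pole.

Radius of convergence at 0: 1/10.
At -1/10: a pole of order 2; residue 514/551.
At 3/11: a logarithmic branch point.
At 8/5: an algebraic (square-root) branch point.

Denominator factor (χ + 1/10)^2: pole of order 2 at -1/10, modulus 1/10.
Branch term (-8/3)*sqrt(1 - χ/(8/5)): its argument vanishes at χ = 8/5, a square-root branch point, modulus 8/5.
Branch term (-4)*log(1 - χ/(3/11)): its argument vanishes at χ = 3/11, a logarithmic branch point, modulus 3/11.
The radius of convergence is the smallest modulus among the singular points: 1/10.
The branch terms are analytic at -1/10 and contribute nothing to the residue; only the rational part matters.
At the order-2 pole -1/10 set g(χ) = (χ - (-1/10))^2*(rational part) = 25*χ**2/29 + 21*χ/19 - 22/25.
Order-2 pole: residue = g'(a); g'(-1/10) = 514/551, so the residue is 514/551.
List the singular points by increasing real part (a conjugate pair: the negative imaginary part first).


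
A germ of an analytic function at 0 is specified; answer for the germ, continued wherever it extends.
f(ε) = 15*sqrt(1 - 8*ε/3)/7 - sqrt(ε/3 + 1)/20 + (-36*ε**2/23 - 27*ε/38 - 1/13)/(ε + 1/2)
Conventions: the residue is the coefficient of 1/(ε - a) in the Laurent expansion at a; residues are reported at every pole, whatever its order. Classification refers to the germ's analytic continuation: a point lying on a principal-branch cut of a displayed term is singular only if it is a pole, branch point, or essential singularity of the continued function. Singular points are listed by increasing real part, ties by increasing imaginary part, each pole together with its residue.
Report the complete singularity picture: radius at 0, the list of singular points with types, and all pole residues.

Radius of convergence at 0: 3/8.
At -3: an algebraic (square-root) branch point.
At -1/2: a pole of order 1; residue -2567/22724.
At 3/8: an algebraic (square-root) branch point.

Denominator factor (ε + 1/2): pole of order 1 at -1/2, modulus 1/2.
Branch term (15/7)*sqrt(1 - ε/(3/8)): its argument vanishes at ε = 3/8, a square-root branch point, modulus 3/8.
Branch term (-1/20)*sqrt(1 - ε/(-3)): its argument vanishes at ε = -3, a square-root branch point, modulus 3.
The radius of convergence is the smallest modulus among the singular points: 3/8.
The branch terms are analytic at -1/2 and contribute nothing to the residue; only the rational part matters.
At the order-1 pole -1/2 set g(ε) = (ε - (-1/2))*(rational part) = -36*ε**2/23 - 27*ε/38 - 1/13.
Simple pole: residue = g(a) at a = -1/2, which is -2567/22724.
List the singular points by increasing real part (a conjugate pair: the negative imaginary part first).


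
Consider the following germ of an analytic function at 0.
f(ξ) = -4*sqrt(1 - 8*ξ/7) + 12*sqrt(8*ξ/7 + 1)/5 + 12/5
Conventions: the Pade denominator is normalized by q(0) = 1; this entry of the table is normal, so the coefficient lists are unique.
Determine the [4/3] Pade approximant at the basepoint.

Taylor coefficients needed (expand at 0): a_0 = 4/5, a_1 = 128/35, a_2 = 64/245, a_3 = 1024/1715, a_4 = 256/2401, a_5 = 4096/12005, a_6 = 6144/84035, a_7 = 1081344/4117715.
Write the denominator as Q(ξ) = 1 + q1*ξ + q2*ξ^2 + q3*ξ^3. Requiring Q*f - P = O(ξ^8) with deg P <= 4 kills the coefficients of ξ^5..ξ^7 in Q*f:
  ξ^5: a_5 + q1*a_4 + q2*a_3 + q3*a_2 = 0, i.e. 4096/12005 + (256/2401)*q1 + (1024/1715)*q2 + (64/245)*q3 = 0.
  ξ^6: a_6 + q1*a_5 + q2*a_4 + q3*a_3 = 0, i.e. 6144/84035 + (4096/12005)*q1 + (256/2401)*q2 + (1024/1715)*q3 = 0.
  ξ^7: a_7 + q1*a_6 + q2*a_5 + q3*a_4 = 0, i.e. 1081344/4117715 + (6144/84035)*q1 + (4096/12005)*q2 + (256/2401)*q3 = 0.
Solving this linear system: q1 = -16272/8813, q2 = -43480/61691, q3 = 457088/431837.
The numerator is Q*f truncated at degree 4: P0 = a_0 = 4/5; P1 = a_1 + q1*a_0 = 96064/44065; P2 = a_2 + q1*a_1 + q2*a_0 = -62176/8813; P3 = a_3 + q1*a_2 + q2*a_1 + q3*a_0 = -697856/431837; P4 = a_4 + q1*a_3 + q2*a_2 + q3*a_1 = 40673536/15114295.

The Pade approximant has numerator coefficients [4/5, 96064/44065, -62176/8813, -697856/431837, 40673536/15114295]; denominator coefficients [1, -16272/8813, -43480/61691, 457088/431837].


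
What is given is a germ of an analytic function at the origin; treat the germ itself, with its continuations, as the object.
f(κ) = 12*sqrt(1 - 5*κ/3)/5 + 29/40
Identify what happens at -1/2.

The point is a regular point.

There is no denominator, hence no pole anywhere.
Branch term sqrt(1 - κ/(3/5)): argument at -1/2 is 11/6, nonzero, so -1/2 is not its branch point (a point on a principal cut is still regular for the continued germ).
So the germ continues analytically to -1/2.


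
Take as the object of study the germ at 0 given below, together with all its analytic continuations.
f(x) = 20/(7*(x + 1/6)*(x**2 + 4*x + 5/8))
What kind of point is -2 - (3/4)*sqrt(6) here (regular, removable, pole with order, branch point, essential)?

The point is a pole of order 1.

The denominator factor x**2 + 4*x + 5/8 vanishes at -2 - (3/4)*sqrt(6) and appears to the power 1; the numerator there equals 20/7, nonzero, and no other factor vanishes.
Hence a pole whose order is the multiplicity, 1.


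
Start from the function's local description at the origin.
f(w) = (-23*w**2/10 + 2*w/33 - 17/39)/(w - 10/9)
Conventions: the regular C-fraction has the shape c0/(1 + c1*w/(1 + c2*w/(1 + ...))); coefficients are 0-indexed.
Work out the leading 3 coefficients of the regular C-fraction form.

Taylor coefficients (expand at 0): a_0 = 51/130, a_1 = 4269/14300, a_2 = 334431/143000.
c0 = a_0 = 51/130. Peel one level at a time: if S = 1 + c*w/S' with S'(0) = 1, then c is the w-coefficient of S and S' = c*w/(S - 1).
S_1 = c0/f = 1 + (-1423/1870)*w + (-1882127/349690)*w^2 + ...; c1 = -1423/1870.
S_2 = c1*w/(S_1 - 1) = 1 + (-1882127/266101)*w + ...; c2 = -1882127/266101.

The regular C-fraction coefficients are [51/130, -1423/1870, -1882127/266101].


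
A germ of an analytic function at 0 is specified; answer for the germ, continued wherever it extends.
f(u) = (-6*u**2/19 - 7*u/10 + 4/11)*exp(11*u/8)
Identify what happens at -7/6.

The point is a regular point.

There is no denominator, hence no pole anywhere.
The factor exp(11*u/8) is entire.
So the germ continues analytically to -7/6.


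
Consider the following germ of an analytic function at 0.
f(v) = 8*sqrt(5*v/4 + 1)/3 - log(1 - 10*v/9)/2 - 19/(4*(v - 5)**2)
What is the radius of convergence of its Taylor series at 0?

The radius of convergence is 4/5.

Denominator factor (v - 5)^2: pole of order 2 at 5, modulus 5.
Branch term (8/3)*sqrt(1 - v/(-4/5)): its argument vanishes at v = -4/5, a square-root branch point, modulus 4/5.
Branch term (-1/2)*log(1 - v/(9/10)): its argument vanishes at v = 9/10, a logarithmic branch point, modulus 9/10.
The radius of convergence is the smallest modulus among the singular points: 4/5.


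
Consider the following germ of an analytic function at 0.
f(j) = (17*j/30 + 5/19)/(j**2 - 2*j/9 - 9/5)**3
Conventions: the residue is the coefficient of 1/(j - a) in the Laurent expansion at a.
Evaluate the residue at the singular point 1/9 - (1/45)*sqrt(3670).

The factor j**2 - 2*j/9 - 9/5 splits as (j - a)(j - a') with a = 1/9 - (1/45)*sqrt(3670), a' = 1/9 + (1/45)*sqrt(3670). At the order-3 pole a set g(j) = (j - a)^3*f(j) = [17*j/30 + 5/19] / (j - a')^3.
Order-3 pole: residue = g''(a)/2; g''(1/9 - (1/45)*sqrt(3670)) = -(54882765/120215858816)*sqrt(3670), so the residue is -(54882765/240431717632)*sqrt(3670).

The residue is -(54882765/240431717632)*sqrt(3670).


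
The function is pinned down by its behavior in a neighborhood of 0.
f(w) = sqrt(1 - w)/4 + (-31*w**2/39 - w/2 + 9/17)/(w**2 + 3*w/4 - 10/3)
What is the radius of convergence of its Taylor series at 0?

The radius of convergence is 1.

Denominator factor (w**2 + 3*w/4 - 10/3): discriminant 667/48, real irrational roots -3/8 + (1/24)*sqrt(2001) and -3/8 - (1/24)*sqrt(2001); poles of order 1, moduli -3/8 + (1/24)*sqrt(2001) and 3/8 + (1/24)*sqrt(2001).
Branch term (1/4)*sqrt(1 - w/(1)): its argument vanishes at w = 1, a square-root branch point, modulus 1.
The radius of convergence is the smallest modulus among the singular points: 1.


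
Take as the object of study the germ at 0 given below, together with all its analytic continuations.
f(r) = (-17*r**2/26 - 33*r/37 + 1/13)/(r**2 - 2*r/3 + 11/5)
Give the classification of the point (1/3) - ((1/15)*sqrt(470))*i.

The denominator factor r**2 - 2*r/3 + 11/5 vanishes at (1/3) - ((1/15)*sqrt(470))*i and appears to the power 1; the numerator there equals (46441/43290) + ((1916/21645)*sqrt(470))*i, nonzero, and no other factor vanishes.
Hence a pole whose order is the multiplicity, 1.

The point is a pole of order 1.


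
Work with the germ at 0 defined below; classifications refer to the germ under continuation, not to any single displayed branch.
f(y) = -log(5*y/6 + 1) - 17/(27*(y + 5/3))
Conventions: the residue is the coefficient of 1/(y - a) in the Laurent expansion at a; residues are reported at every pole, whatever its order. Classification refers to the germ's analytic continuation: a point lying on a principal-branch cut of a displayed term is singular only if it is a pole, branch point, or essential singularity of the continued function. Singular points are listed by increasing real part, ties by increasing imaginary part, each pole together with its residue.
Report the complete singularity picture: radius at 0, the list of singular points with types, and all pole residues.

Denominator factor (y + 5/3): pole of order 1 at -5/3, modulus 5/3.
Branch term (-1)*log(1 - y/(-6/5)): its argument vanishes at y = -6/5, a logarithmic branch point, modulus 6/5.
The radius of convergence is the smallest modulus among the singular points: 6/5.
The branch term is analytic at -5/3 and contributes nothing to the residue; only the rational part matters.
At the order-1 pole -5/3 set g(y) = (y - (-5/3))*(rational part) = -17/27.
Simple pole: residue = g(a) at a = -5/3, which is -17/27.
List the singular points by increasing real part (a conjugate pair: the negative imaginary part first).

Radius of convergence at 0: 6/5.
At -5/3: a pole of order 1; residue -17/27.
At -6/5: a logarithmic branch point.
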